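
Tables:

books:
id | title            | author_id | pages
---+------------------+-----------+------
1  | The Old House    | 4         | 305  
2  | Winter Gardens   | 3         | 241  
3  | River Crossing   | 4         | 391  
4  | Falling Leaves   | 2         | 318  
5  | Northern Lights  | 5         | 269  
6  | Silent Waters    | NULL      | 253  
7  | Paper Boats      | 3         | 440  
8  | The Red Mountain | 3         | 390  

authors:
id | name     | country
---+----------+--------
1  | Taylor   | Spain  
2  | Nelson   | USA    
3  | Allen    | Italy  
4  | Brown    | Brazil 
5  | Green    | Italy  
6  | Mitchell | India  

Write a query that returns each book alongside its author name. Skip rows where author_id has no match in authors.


INNER JOIN keeps only books rows whose author_id matches an id in authors. Walk through each book:
  - book 1 (The Old House): author_id=4 -> matches Brown
  - book 2 (Winter Gardens): author_id=3 -> matches Allen
  - book 3 (River Crossing): author_id=4 -> matches Brown
  - book 4 (Falling Leaves): author_id=2 -> matches Nelson
  - book 5 (Northern Lights): author_id=5 -> matches Green
  - book 6 (Silent Waters): author_id=NULL, no match -> dropped
  - book 7 (Paper Boats): author_id=3 -> matches Allen
  - book 8 (The Red Mountain): author_id=3 -> matches Allen
So 1 of 8 rows is dropped.

SQL:
SELECT a.title, b.name AS author
FROM books a
INNER JOIN authors b ON a.author_id = b.id

Result:
title            | author
-----------------+-------
The Old House    | Brown 
Winter Gardens   | Allen 
River Crossing   | Brown 
Falling Leaves   | Nelson
Northern Lights  | Green 
Paper Boats      | Allen 
The Red Mountain | Allen 


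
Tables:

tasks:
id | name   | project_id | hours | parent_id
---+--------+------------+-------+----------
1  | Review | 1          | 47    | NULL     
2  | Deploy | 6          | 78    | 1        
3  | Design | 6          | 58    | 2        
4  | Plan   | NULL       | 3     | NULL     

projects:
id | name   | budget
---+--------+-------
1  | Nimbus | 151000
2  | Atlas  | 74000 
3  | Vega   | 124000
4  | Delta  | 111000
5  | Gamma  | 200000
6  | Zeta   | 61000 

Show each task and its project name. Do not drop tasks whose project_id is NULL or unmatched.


LEFT JOIN keeps every row from tasks (the left table); where project_id has no match in projects, the project columns become NULL. Walk through each task:
  - task 1 (Review): project_id=1 -> matches Nimbus
  - task 2 (Deploy): project_id=6 -> matches Zeta
  - task 3 (Design): project_id=6 -> matches Zeta
  - task 4 (Plan): project_id=NULL, no match -> kept with NULL
All 4 rows appear; 1 has NULL project.

SQL:
SELECT a.name, b.name AS project
FROM tasks a
LEFT JOIN projects b ON a.project_id = b.id

Result:
name   | project
-------+--------
Review | Nimbus 
Deploy | Zeta   
Design | Zeta   
Plan   | NULL   


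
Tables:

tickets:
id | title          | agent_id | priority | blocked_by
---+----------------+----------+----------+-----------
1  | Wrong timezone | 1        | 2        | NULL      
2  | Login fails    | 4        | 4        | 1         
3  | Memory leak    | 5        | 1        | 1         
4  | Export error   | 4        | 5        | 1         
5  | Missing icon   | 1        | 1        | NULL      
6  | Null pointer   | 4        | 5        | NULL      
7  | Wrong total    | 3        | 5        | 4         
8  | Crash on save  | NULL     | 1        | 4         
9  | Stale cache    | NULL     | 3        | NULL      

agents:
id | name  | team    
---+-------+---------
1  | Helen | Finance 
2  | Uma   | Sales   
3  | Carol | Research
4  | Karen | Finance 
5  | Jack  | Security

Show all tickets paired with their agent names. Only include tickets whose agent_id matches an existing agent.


INNER JOIN keeps only tickets rows whose agent_id matches an id in agents. Walk through each ticket:
  - ticket 1 (Wrong timezone): agent_id=1 -> matches Helen
  - ticket 2 (Login fails): agent_id=4 -> matches Karen
  - ticket 3 (Memory leak): agent_id=5 -> matches Jack
  - ticket 4 (Export error): agent_id=4 -> matches Karen
  - ticket 5 (Missing icon): agent_id=1 -> matches Helen
  - ticket 6 (Null pointer): agent_id=4 -> matches Karen
  - ticket 7 (Wrong total): agent_id=3 -> matches Carol
  - ticket 8 (Crash on save): agent_id=NULL, no match -> dropped
  - ticket 9 (Stale cache): agent_id=NULL, no match -> dropped
So 2 of 9 rows are dropped.

SQL:
SELECT a.title, b.name AS agent
FROM tickets a
INNER JOIN agents b ON a.agent_id = b.id

Result:
title          | agent
---------------+------
Wrong timezone | Helen
Login fails    | Karen
Memory leak    | Jack 
Export error   | Karen
Missing icon   | Helen
Null pointer   | Karen
Wrong total    | Carol


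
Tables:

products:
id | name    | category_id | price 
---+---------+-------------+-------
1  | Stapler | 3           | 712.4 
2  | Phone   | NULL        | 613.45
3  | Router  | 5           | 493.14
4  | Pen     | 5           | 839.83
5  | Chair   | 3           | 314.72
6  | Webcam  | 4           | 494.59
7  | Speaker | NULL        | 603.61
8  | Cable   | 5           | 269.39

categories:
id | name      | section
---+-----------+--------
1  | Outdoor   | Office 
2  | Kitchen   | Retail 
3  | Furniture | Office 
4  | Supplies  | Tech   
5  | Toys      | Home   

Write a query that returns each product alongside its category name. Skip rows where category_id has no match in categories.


INNER JOIN keeps only products rows whose category_id matches an id in categories. Walk through each product:
  - product 1 (Stapler): category_id=3 -> matches Furniture
  - product 2 (Phone): category_id=NULL, no match -> dropped
  - product 3 (Router): category_id=5 -> matches Toys
  - product 4 (Pen): category_id=5 -> matches Toys
  - product 5 (Chair): category_id=3 -> matches Furniture
  - product 6 (Webcam): category_id=4 -> matches Supplies
  - product 7 (Speaker): category_id=NULL, no match -> dropped
  - product 8 (Cable): category_id=5 -> matches Toys
So 2 of 8 rows are dropped.

SQL:
SELECT a.name, b.name AS category
FROM products a
INNER JOIN categories b ON a.category_id = b.id

Result:
name    | category 
--------+----------
Stapler | Furniture
Router  | Toys     
Pen     | Toys     
Chair   | Furniture
Webcam  | Supplies 
Cable   | Toys     


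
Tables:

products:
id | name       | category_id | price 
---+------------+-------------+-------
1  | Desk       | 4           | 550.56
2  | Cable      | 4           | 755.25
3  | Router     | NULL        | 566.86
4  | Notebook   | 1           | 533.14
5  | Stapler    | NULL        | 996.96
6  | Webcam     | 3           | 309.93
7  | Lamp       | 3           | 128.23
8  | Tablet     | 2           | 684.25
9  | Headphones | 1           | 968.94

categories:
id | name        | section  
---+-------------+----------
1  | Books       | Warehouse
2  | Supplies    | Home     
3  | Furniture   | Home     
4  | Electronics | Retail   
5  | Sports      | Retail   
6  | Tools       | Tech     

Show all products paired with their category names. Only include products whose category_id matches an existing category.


INNER JOIN keeps only products rows whose category_id matches an id in categories. Walk through each product:
  - product 1 (Desk): category_id=4 -> matches Electronics
  - product 2 (Cable): category_id=4 -> matches Electronics
  - product 3 (Router): category_id=NULL, no match -> dropped
  - product 4 (Notebook): category_id=1 -> matches Books
  - product 5 (Stapler): category_id=NULL, no match -> dropped
  - product 6 (Webcam): category_id=3 -> matches Furniture
  - product 7 (Lamp): category_id=3 -> matches Furniture
  - product 8 (Tablet): category_id=2 -> matches Supplies
  - product 9 (Headphones): category_id=1 -> matches Books
So 2 of 9 rows are dropped.

SQL:
SELECT a.name, b.name AS category
FROM products a
INNER JOIN categories b ON a.category_id = b.id

Result:
name       | category   
-----------+------------
Desk       | Electronics
Cable      | Electronics
Notebook   | Books      
Webcam     | Furniture  
Lamp       | Furniture  
Tablet     | Supplies   
Headphones | Books      


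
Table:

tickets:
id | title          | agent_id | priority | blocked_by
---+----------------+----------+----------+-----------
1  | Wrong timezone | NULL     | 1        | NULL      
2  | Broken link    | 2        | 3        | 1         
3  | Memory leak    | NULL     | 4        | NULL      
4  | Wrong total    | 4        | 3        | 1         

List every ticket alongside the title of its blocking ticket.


This is a self-join: tickets is joined to a second copy of itself, matching each row's blocked_by to another row's id. Use LEFT JOIN so rows with blocked_by=NULL are kept.
  - ticket 1 (Wrong timezone): blocked_by=NULL -> NULL
  - ticket 2 (Broken link): blocked_by=1 -> Wrong timezone
  - ticket 3 (Memory leak): blocked_by=NULL -> NULL
  - ticket 4 (Wrong total): blocked_by=1 -> Wrong timezone

SQL:
SELECT a.title AS item, b.title AS blocked_by
FROM tickets a
LEFT JOIN tickets b ON a.blocked_by = b.id

Result:
item           | blocked_by    
---------------+---------------
Wrong timezone | NULL          
Broken link    | Wrong timezone
Memory leak    | NULL          
Wrong total    | Wrong timezone


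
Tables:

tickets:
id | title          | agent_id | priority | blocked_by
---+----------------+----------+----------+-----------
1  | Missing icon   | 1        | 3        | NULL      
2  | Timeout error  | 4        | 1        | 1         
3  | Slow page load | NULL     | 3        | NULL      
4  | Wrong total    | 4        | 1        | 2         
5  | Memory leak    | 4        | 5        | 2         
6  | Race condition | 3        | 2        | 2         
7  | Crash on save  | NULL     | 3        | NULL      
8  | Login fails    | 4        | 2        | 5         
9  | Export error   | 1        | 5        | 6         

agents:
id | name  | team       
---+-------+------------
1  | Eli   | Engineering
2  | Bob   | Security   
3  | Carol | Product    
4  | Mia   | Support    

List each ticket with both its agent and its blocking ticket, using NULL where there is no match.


Two LEFT JOINs from the same base table tickets: one to agents via agent_id, one to tickets itself via blocked_by. Both are LEFT so every ticket is preserved.
Match against agents:
  - ticket 1 (Missing icon): agent_id=1 -> matches Eli
  - ticket 2 (Timeout error): agent_id=4 -> matches Mia
  - ticket 3 (Slow page load): agent_id=NULL, no match -> kept with NULL
  - ticket 4 (Wrong total): agent_id=4 -> matches Mia
  - ticket 5 (Memory leak): agent_id=4 -> matches Mia
  - ticket 6 (Race condition): agent_id=3 -> matches Carol
  - ticket 7 (Crash on save): agent_id=NULL, no match -> kept with NULL
  - ticket 8 (Login fails): agent_id=4 -> matches Mia
  - ticket 9 (Export error): agent_id=1 -> matches Eli
Match against tickets (self):
  - ticket 1 (Missing icon): blocked_by=NULL -> NULL
  - ticket 2 (Timeout error): blocked_by=1 -> Missing icon
  - ticket 3 (Slow page load): blocked_by=NULL -> NULL
  - ticket 4 (Wrong total): blocked_by=2 -> Timeout error
  - ticket 5 (Memory leak): blocked_by=2 -> Timeout error
  - ticket 6 (Race condition): blocked_by=2 -> Timeout error
  - ticket 7 (Crash on save): blocked_by=NULL -> NULL
  - ticket 8 (Login fails): blocked_by=5 -> Memory leak
  - ticket 9 (Export error): blocked_by=6 -> Race condition

SQL:
SELECT a.title, b.name AS agent, c.title AS blocked_by
FROM tickets a
LEFT JOIN agents b ON a.agent_id = b.id
LEFT JOIN tickets c ON a.blocked_by = c.id

Result:
title          | agent | blocked_by    
---------------+-------+---------------
Missing icon   | Eli   | NULL          
Timeout error  | Mia   | Missing icon  
Slow page load | NULL  | NULL          
Wrong total    | Mia   | Timeout error 
Memory leak    | Mia   | Timeout error 
Race condition | Carol | Timeout error 
Crash on save  | NULL  | NULL          
Login fails    | Mia   | Memory leak   
Export error   | Eli   | Race condition


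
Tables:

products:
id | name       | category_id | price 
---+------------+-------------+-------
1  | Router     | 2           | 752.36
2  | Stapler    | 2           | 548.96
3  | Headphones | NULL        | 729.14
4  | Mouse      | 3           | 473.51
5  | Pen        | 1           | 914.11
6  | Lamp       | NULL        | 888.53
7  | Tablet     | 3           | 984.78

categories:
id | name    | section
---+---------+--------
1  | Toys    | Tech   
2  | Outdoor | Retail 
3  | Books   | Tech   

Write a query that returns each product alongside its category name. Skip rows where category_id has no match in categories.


INNER JOIN keeps only products rows whose category_id matches an id in categories. Walk through each product:
  - product 1 (Router): category_id=2 -> matches Outdoor
  - product 2 (Stapler): category_id=2 -> matches Outdoor
  - product 3 (Headphones): category_id=NULL, no match -> dropped
  - product 4 (Mouse): category_id=3 -> matches Books
  - product 5 (Pen): category_id=1 -> matches Toys
  - product 6 (Lamp): category_id=NULL, no match -> dropped
  - product 7 (Tablet): category_id=3 -> matches Books
So 2 of 7 rows are dropped.

SQL:
SELECT a.name, b.name AS category
FROM products a
INNER JOIN categories b ON a.category_id = b.id

Result:
name    | category
--------+---------
Router  | Outdoor 
Stapler | Outdoor 
Mouse   | Books   
Pen     | Toys    
Tablet  | Books   


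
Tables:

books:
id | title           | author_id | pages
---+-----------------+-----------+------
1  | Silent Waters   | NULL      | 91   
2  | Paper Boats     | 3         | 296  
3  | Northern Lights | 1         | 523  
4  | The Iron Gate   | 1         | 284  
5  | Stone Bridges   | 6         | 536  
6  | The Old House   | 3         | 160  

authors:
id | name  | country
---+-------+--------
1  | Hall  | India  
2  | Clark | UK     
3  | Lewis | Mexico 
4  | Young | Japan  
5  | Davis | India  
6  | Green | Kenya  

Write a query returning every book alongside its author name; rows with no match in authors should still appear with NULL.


LEFT JOIN keeps every row from books (the left table); where author_id has no match in authors, the author columns become NULL. Walk through each book:
  - book 1 (Silent Waters): author_id=NULL, no match -> kept with NULL
  - book 2 (Paper Boats): author_id=3 -> matches Lewis
  - book 3 (Northern Lights): author_id=1 -> matches Hall
  - book 4 (The Iron Gate): author_id=1 -> matches Hall
  - book 5 (Stone Bridges): author_id=6 -> matches Green
  - book 6 (The Old House): author_id=3 -> matches Lewis
All 6 rows appear; 1 has NULL author.

SQL:
SELECT a.title, b.name AS author
FROM books a
LEFT JOIN authors b ON a.author_id = b.id

Result:
title           | author
----------------+-------
Silent Waters   | NULL  
Paper Boats     | Lewis 
Northern Lights | Hall  
The Iron Gate   | Hall  
Stone Bridges   | Green 
The Old House   | Lewis 


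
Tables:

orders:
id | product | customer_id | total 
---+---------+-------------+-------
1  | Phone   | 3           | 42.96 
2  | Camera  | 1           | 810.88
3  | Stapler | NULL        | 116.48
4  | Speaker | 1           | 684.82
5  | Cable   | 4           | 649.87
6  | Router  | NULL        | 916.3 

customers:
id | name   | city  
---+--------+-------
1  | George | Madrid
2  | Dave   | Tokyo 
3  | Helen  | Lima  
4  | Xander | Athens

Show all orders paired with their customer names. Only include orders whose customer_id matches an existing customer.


INNER JOIN keeps only orders rows whose customer_id matches an id in customers. Walk through each order:
  - order 1 (Phone): customer_id=3 -> matches Helen
  - order 2 (Camera): customer_id=1 -> matches George
  - order 3 (Stapler): customer_id=NULL, no match -> dropped
  - order 4 (Speaker): customer_id=1 -> matches George
  - order 5 (Cable): customer_id=4 -> matches Xander
  - order 6 (Router): customer_id=NULL, no match -> dropped
So 2 of 6 rows are dropped.

SQL:
SELECT a.product, b.name AS customer
FROM orders a
INNER JOIN customers b ON a.customer_id = b.id

Result:
product | customer
--------+---------
Phone   | Helen   
Camera  | George  
Speaker | George  
Cable   | Xander  


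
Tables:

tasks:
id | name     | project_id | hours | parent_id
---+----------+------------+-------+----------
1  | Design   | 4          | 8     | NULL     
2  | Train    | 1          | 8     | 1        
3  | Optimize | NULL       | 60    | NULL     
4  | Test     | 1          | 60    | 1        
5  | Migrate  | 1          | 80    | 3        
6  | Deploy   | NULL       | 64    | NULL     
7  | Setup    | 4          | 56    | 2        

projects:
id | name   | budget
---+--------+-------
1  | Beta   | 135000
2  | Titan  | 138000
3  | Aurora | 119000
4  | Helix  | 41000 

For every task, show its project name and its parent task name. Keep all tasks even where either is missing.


Two LEFT JOINs from the same base table tasks: one to projects via project_id, one to tasks itself via parent_id. Both are LEFT so every task is preserved.
Match against projects:
  - task 1 (Design): project_id=4 -> matches Helix
  - task 2 (Train): project_id=1 -> matches Beta
  - task 3 (Optimize): project_id=NULL, no match -> kept with NULL
  - task 4 (Test): project_id=1 -> matches Beta
  - task 5 (Migrate): project_id=1 -> matches Beta
  - task 6 (Deploy): project_id=NULL, no match -> kept with NULL
  - task 7 (Setup): project_id=4 -> matches Helix
Match against tasks (self):
  - task 1 (Design): parent_id=NULL -> NULL
  - task 2 (Train): parent_id=1 -> Design
  - task 3 (Optimize): parent_id=NULL -> NULL
  - task 4 (Test): parent_id=1 -> Design
  - task 5 (Migrate): parent_id=3 -> Optimize
  - task 6 (Deploy): parent_id=NULL -> NULL
  - task 7 (Setup): parent_id=2 -> Train

SQL:
SELECT a.name, b.name AS project, c.name AS parent
FROM tasks a
LEFT JOIN projects b ON a.project_id = b.id
LEFT JOIN tasks c ON a.parent_id = c.id

Result:
name     | project | parent  
---------+---------+---------
Design   | Helix   | NULL    
Train    | Beta    | Design  
Optimize | NULL    | NULL    
Test     | Beta    | Design  
Migrate  | Beta    | Optimize
Deploy   | NULL    | NULL    
Setup    | Helix   | Train   


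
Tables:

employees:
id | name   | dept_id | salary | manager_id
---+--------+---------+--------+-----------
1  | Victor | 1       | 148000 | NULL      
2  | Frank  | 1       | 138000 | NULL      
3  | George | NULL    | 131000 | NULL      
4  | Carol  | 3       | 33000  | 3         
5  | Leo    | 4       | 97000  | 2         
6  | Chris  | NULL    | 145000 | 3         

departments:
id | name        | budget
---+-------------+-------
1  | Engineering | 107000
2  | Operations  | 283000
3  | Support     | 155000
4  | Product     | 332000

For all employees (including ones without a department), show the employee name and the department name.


LEFT JOIN keeps every row from employees (the left table); where dept_id has no match in departments, the department columns become NULL. Walk through each employee:
  - employee 1 (Victor): dept_id=1 -> matches Engineering
  - employee 2 (Frank): dept_id=1 -> matches Engineering
  - employee 3 (George): dept_id=NULL, no match -> kept with NULL
  - employee 4 (Carol): dept_id=3 -> matches Support
  - employee 5 (Leo): dept_id=4 -> matches Product
  - employee 6 (Chris): dept_id=NULL, no match -> kept with NULL
All 6 rows appear; 2 have NULL department.

SQL:
SELECT a.name, b.name AS department
FROM employees a
LEFT JOIN departments b ON a.dept_id = b.id

Result:
name   | department 
-------+------------
Victor | Engineering
Frank  | Engineering
George | NULL       
Carol  | Support    
Leo    | Product    
Chris  | NULL       


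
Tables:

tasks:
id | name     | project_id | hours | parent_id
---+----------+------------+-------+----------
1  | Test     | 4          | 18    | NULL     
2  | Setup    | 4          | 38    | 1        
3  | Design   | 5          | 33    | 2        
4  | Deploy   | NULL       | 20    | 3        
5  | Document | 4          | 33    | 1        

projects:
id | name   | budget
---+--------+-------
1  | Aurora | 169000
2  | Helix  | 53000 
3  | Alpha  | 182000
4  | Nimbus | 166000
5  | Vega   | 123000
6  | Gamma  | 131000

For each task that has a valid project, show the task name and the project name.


INNER JOIN keeps only tasks rows whose project_id matches an id in projects. Walk through each task:
  - task 1 (Test): project_id=4 -> matches Nimbus
  - task 2 (Setup): project_id=4 -> matches Nimbus
  - task 3 (Design): project_id=5 -> matches Vega
  - task 4 (Deploy): project_id=NULL, no match -> dropped
  - task 5 (Document): project_id=4 -> matches Nimbus
So 1 of 5 rows is dropped.

SQL:
SELECT a.name, b.name AS project
FROM tasks a
INNER JOIN projects b ON a.project_id = b.id

Result:
name     | project
---------+--------
Test     | Nimbus 
Setup    | Nimbus 
Design   | Vega   
Document | Nimbus 


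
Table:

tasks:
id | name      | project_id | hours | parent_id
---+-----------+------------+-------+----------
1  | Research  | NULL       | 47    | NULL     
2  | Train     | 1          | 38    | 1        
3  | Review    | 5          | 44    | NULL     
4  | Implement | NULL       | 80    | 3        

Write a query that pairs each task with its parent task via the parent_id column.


This is a self-join: tasks is joined to a second copy of itself, matching each row's parent_id to another row's id. Use LEFT JOIN so rows with parent_id=NULL are kept.
  - task 1 (Research): parent_id=NULL -> NULL
  - task 2 (Train): parent_id=1 -> Research
  - task 3 (Review): parent_id=NULL -> NULL
  - task 4 (Implement): parent_id=3 -> Review

SQL:
SELECT a.name AS item, b.name AS parent
FROM tasks a
LEFT JOIN tasks b ON a.parent_id = b.id

Result:
item      | parent  
----------+---------
Research  | NULL    
Train     | Research
Review    | NULL    
Implement | Review  


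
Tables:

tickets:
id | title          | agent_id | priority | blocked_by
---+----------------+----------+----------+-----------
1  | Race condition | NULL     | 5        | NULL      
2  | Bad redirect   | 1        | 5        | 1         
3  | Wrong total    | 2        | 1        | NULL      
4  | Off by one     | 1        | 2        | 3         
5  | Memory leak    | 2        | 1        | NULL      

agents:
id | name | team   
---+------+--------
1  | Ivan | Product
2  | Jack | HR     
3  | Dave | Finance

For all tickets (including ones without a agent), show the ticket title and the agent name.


LEFT JOIN keeps every row from tickets (the left table); where agent_id has no match in agents, the agent columns become NULL. Walk through each ticket:
  - ticket 1 (Race condition): agent_id=NULL, no match -> kept with NULL
  - ticket 2 (Bad redirect): agent_id=1 -> matches Ivan
  - ticket 3 (Wrong total): agent_id=2 -> matches Jack
  - ticket 4 (Off by one): agent_id=1 -> matches Ivan
  - ticket 5 (Memory leak): agent_id=2 -> matches Jack
All 5 rows appear; 1 has NULL agent.

SQL:
SELECT a.title, b.name AS agent
FROM tickets a
LEFT JOIN agents b ON a.agent_id = b.id

Result:
title          | agent
---------------+------
Race condition | NULL 
Bad redirect   | Ivan 
Wrong total    | Jack 
Off by one     | Ivan 
Memory leak    | Jack 


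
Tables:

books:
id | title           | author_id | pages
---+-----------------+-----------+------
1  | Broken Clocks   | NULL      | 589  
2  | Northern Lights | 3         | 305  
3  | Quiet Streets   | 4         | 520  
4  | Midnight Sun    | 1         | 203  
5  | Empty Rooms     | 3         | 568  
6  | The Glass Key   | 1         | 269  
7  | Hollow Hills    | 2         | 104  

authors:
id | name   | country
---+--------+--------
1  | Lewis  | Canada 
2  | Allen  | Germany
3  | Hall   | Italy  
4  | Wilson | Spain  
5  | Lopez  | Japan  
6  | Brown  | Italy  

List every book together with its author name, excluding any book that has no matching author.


INNER JOIN keeps only books rows whose author_id matches an id in authors. Walk through each book:
  - book 1 (Broken Clocks): author_id=NULL, no match -> dropped
  - book 2 (Northern Lights): author_id=3 -> matches Hall
  - book 3 (Quiet Streets): author_id=4 -> matches Wilson
  - book 4 (Midnight Sun): author_id=1 -> matches Lewis
  - book 5 (Empty Rooms): author_id=3 -> matches Hall
  - book 6 (The Glass Key): author_id=1 -> matches Lewis
  - book 7 (Hollow Hills): author_id=2 -> matches Allen
So 1 of 7 rows is dropped.

SQL:
SELECT a.title, b.name AS author
FROM books a
INNER JOIN authors b ON a.author_id = b.id

Result:
title           | author
----------------+-------
Northern Lights | Hall  
Quiet Streets   | Wilson
Midnight Sun    | Lewis 
Empty Rooms     | Hall  
The Glass Key   | Lewis 
Hollow Hills    | Allen 


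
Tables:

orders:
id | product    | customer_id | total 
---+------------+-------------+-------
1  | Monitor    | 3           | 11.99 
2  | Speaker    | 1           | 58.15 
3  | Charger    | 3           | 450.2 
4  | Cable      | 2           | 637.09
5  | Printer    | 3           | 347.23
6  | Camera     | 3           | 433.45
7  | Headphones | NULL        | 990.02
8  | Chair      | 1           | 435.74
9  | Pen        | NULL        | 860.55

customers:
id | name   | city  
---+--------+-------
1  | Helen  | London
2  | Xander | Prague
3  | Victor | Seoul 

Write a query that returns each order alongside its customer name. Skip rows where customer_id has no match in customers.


INNER JOIN keeps only orders rows whose customer_id matches an id in customers. Walk through each order:
  - order 1 (Monitor): customer_id=3 -> matches Victor
  - order 2 (Speaker): customer_id=1 -> matches Helen
  - order 3 (Charger): customer_id=3 -> matches Victor
  - order 4 (Cable): customer_id=2 -> matches Xander
  - order 5 (Printer): customer_id=3 -> matches Victor
  - order 6 (Camera): customer_id=3 -> matches Victor
  - order 7 (Headphones): customer_id=NULL, no match -> dropped
  - order 8 (Chair): customer_id=1 -> matches Helen
  - order 9 (Pen): customer_id=NULL, no match -> dropped
So 2 of 9 rows are dropped.

SQL:
SELECT a.product, b.name AS customer
FROM orders a
INNER JOIN customers b ON a.customer_id = b.id

Result:
product | customer
--------+---------
Monitor | Victor  
Speaker | Helen   
Charger | Victor  
Cable   | Xander  
Printer | Victor  
Camera  | Victor  
Chair   | Helen   


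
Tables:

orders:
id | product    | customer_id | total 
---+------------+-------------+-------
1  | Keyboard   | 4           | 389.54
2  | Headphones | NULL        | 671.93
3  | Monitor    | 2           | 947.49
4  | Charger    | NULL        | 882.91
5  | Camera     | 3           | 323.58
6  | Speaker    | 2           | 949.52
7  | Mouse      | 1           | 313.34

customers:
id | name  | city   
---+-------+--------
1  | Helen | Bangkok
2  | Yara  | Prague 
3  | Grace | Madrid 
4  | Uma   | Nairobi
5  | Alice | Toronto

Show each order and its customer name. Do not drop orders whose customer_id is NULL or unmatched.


LEFT JOIN keeps every row from orders (the left table); where customer_id has no match in customers, the customer columns become NULL. Walk through each order:
  - order 1 (Keyboard): customer_id=4 -> matches Uma
  - order 2 (Headphones): customer_id=NULL, no match -> kept with NULL
  - order 3 (Monitor): customer_id=2 -> matches Yara
  - order 4 (Charger): customer_id=NULL, no match -> kept with NULL
  - order 5 (Camera): customer_id=3 -> matches Grace
  - order 6 (Speaker): customer_id=2 -> matches Yara
  - order 7 (Mouse): customer_id=1 -> matches Helen
All 7 rows appear; 2 have NULL customer.

SQL:
SELECT a.product, b.name AS customer
FROM orders a
LEFT JOIN customers b ON a.customer_id = b.id

Result:
product    | customer
-----------+---------
Keyboard   | Uma     
Headphones | NULL    
Monitor    | Yara    
Charger    | NULL    
Camera     | Grace   
Speaker    | Yara    
Mouse      | Helen   


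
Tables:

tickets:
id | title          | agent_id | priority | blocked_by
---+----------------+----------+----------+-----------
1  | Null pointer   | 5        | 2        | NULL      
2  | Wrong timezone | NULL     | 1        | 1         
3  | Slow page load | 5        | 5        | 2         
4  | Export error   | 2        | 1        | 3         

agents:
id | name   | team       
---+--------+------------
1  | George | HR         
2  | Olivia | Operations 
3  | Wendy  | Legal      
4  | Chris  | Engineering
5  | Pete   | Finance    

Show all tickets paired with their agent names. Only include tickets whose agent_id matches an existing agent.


INNER JOIN keeps only tickets rows whose agent_id matches an id in agents. Walk through each ticket:
  - ticket 1 (Null pointer): agent_id=5 -> matches Pete
  - ticket 2 (Wrong timezone): agent_id=NULL, no match -> dropped
  - ticket 3 (Slow page load): agent_id=5 -> matches Pete
  - ticket 4 (Export error): agent_id=2 -> matches Olivia
So 1 of 4 rows is dropped.

SQL:
SELECT a.title, b.name AS agent
FROM tickets a
INNER JOIN agents b ON a.agent_id = b.id

Result:
title          | agent 
---------------+-------
Null pointer   | Pete  
Slow page load | Pete  
Export error   | Olivia


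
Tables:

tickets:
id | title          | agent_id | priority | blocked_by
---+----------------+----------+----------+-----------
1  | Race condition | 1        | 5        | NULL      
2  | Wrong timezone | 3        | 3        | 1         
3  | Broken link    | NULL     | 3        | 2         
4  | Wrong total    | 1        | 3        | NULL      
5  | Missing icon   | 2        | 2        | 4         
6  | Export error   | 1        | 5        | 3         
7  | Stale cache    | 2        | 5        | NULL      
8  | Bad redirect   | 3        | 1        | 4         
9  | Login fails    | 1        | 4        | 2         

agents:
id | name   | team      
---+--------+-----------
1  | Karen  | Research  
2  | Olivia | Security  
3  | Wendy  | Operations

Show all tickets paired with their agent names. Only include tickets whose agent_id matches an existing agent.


INNER JOIN keeps only tickets rows whose agent_id matches an id in agents. Walk through each ticket:
  - ticket 1 (Race condition): agent_id=1 -> matches Karen
  - ticket 2 (Wrong timezone): agent_id=3 -> matches Wendy
  - ticket 3 (Broken link): agent_id=NULL, no match -> dropped
  - ticket 4 (Wrong total): agent_id=1 -> matches Karen
  - ticket 5 (Missing icon): agent_id=2 -> matches Olivia
  - ticket 6 (Export error): agent_id=1 -> matches Karen
  - ticket 7 (Stale cache): agent_id=2 -> matches Olivia
  - ticket 8 (Bad redirect): agent_id=3 -> matches Wendy
  - ticket 9 (Login fails): agent_id=1 -> matches Karen
So 1 of 9 rows is dropped.

SQL:
SELECT a.title, b.name AS agent
FROM tickets a
INNER JOIN agents b ON a.agent_id = b.id

Result:
title          | agent 
---------------+-------
Race condition | Karen 
Wrong timezone | Wendy 
Wrong total    | Karen 
Missing icon   | Olivia
Export error   | Karen 
Stale cache    | Olivia
Bad redirect   | Wendy 
Login fails    | Karen 


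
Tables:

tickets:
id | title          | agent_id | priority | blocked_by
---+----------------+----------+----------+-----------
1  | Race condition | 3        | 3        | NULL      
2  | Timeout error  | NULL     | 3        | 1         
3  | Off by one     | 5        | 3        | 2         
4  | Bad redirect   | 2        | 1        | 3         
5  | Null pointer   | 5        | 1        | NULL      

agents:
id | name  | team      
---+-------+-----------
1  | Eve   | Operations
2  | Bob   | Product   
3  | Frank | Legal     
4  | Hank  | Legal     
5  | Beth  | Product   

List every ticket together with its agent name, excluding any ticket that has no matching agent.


INNER JOIN keeps only tickets rows whose agent_id matches an id in agents. Walk through each ticket:
  - ticket 1 (Race condition): agent_id=3 -> matches Frank
  - ticket 2 (Timeout error): agent_id=NULL, no match -> dropped
  - ticket 3 (Off by one): agent_id=5 -> matches Beth
  - ticket 4 (Bad redirect): agent_id=2 -> matches Bob
  - ticket 5 (Null pointer): agent_id=5 -> matches Beth
So 1 of 5 rows is dropped.

SQL:
SELECT a.title, b.name AS agent
FROM tickets a
INNER JOIN agents b ON a.agent_id = b.id

Result:
title          | agent
---------------+------
Race condition | Frank
Off by one     | Beth 
Bad redirect   | Bob  
Null pointer   | Beth 


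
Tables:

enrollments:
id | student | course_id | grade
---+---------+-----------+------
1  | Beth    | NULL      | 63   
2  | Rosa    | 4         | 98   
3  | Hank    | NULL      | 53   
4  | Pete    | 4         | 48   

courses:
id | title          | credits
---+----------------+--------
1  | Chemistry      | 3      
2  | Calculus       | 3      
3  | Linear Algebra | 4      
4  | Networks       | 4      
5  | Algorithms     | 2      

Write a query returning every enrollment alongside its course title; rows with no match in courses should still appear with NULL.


LEFT JOIN keeps every row from enrollments (the left table); where course_id has no match in courses, the course columns become NULL. Walk through each enrollment:
  - enrollment 1 (Beth): course_id=NULL, no match -> kept with NULL
  - enrollment 2 (Rosa): course_id=4 -> matches Networks
  - enrollment 3 (Hank): course_id=NULL, no match -> kept with NULL
  - enrollment 4 (Pete): course_id=4 -> matches Networks
All 4 rows appear; 2 have NULL course.

SQL:
SELECT a.student, b.title AS course
FROM enrollments a
LEFT JOIN courses b ON a.course_id = b.id

Result:
student | course  
--------+---------
Beth    | NULL    
Rosa    | Networks
Hank    | NULL    
Pete    | Networks


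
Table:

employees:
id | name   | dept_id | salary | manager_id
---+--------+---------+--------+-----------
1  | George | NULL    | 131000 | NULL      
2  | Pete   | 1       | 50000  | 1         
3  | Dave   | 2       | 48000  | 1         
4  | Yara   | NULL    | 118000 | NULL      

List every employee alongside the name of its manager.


This is a self-join: employees is joined to a second copy of itself, matching each row's manager_id to another row's id. Use LEFT JOIN so rows with manager_id=NULL are kept.
  - employee 1 (George): manager_id=NULL -> NULL
  - employee 2 (Pete): manager_id=1 -> George
  - employee 3 (Dave): manager_id=1 -> George
  - employee 4 (Yara): manager_id=NULL -> NULL

SQL:
SELECT a.name AS item, b.name AS manager
FROM employees a
LEFT JOIN employees b ON a.manager_id = b.id

Result:
item   | manager
-------+--------
George | NULL   
Pete   | George 
Dave   | George 
Yara   | NULL   


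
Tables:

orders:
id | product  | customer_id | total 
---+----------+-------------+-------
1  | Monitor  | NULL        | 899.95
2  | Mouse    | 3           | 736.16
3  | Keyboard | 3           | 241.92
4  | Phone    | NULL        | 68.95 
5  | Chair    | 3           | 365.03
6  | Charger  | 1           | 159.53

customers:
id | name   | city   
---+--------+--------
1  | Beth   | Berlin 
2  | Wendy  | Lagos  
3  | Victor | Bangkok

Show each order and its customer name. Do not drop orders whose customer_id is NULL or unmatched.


LEFT JOIN keeps every row from orders (the left table); where customer_id has no match in customers, the customer columns become NULL. Walk through each order:
  - order 1 (Monitor): customer_id=NULL, no match -> kept with NULL
  - order 2 (Mouse): customer_id=3 -> matches Victor
  - order 3 (Keyboard): customer_id=3 -> matches Victor
  - order 4 (Phone): customer_id=NULL, no match -> kept with NULL
  - order 5 (Chair): customer_id=3 -> matches Victor
  - order 6 (Charger): customer_id=1 -> matches Beth
All 6 rows appear; 2 have NULL customer.

SQL:
SELECT a.product, b.name AS customer
FROM orders a
LEFT JOIN customers b ON a.customer_id = b.id

Result:
product  | customer
---------+---------
Monitor  | NULL    
Mouse    | Victor  
Keyboard | Victor  
Phone    | NULL    
Chair    | Victor  
Charger  | Beth    


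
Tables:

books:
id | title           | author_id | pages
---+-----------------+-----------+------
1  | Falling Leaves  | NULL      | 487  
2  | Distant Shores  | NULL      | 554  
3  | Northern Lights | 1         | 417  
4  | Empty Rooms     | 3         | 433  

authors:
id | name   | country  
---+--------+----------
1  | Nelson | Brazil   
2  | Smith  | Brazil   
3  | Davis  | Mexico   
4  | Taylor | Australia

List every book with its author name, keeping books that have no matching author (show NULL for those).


LEFT JOIN keeps every row from books (the left table); where author_id has no match in authors, the author columns become NULL. Walk through each book:
  - book 1 (Falling Leaves): author_id=NULL, no match -> kept with NULL
  - book 2 (Distant Shores): author_id=NULL, no match -> kept with NULL
  - book 3 (Northern Lights): author_id=1 -> matches Nelson
  - book 4 (Empty Rooms): author_id=3 -> matches Davis
All 4 rows appear; 2 have NULL author.

SQL:
SELECT a.title, b.name AS author
FROM books a
LEFT JOIN authors b ON a.author_id = b.id

Result:
title           | author
----------------+-------
Falling Leaves  | NULL  
Distant Shores  | NULL  
Northern Lights | Nelson
Empty Rooms     | Davis 


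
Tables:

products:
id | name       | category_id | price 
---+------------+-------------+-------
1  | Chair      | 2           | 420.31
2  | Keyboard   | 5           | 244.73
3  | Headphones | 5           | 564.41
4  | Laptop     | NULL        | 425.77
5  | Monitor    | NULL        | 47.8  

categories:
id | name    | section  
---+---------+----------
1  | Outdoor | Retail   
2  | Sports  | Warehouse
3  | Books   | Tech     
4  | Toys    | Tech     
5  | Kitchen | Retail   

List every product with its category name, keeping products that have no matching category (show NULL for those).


LEFT JOIN keeps every row from products (the left table); where category_id has no match in categories, the category columns become NULL. Walk through each product:
  - product 1 (Chair): category_id=2 -> matches Sports
  - product 2 (Keyboard): category_id=5 -> matches Kitchen
  - product 3 (Headphones): category_id=5 -> matches Kitchen
  - product 4 (Laptop): category_id=NULL, no match -> kept with NULL
  - product 5 (Monitor): category_id=NULL, no match -> kept with NULL
All 5 rows appear; 2 have NULL category.

SQL:
SELECT a.name, b.name AS category
FROM products a
LEFT JOIN categories b ON a.category_id = b.id

Result:
name       | category
-----------+---------
Chair      | Sports  
Keyboard   | Kitchen 
Headphones | Kitchen 
Laptop     | NULL    
Monitor    | NULL    


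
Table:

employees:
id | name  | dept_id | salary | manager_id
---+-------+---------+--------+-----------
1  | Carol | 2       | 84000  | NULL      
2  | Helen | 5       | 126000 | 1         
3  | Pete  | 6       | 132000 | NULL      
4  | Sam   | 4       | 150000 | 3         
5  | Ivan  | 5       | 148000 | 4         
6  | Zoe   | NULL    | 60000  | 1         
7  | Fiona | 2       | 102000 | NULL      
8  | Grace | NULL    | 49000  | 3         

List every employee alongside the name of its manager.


This is a self-join: employees is joined to a second copy of itself, matching each row's manager_id to another row's id. Use LEFT JOIN so rows with manager_id=NULL are kept.
  - employee 1 (Carol): manager_id=NULL -> NULL
  - employee 2 (Helen): manager_id=1 -> Carol
  - employee 3 (Pete): manager_id=NULL -> NULL
  - employee 4 (Sam): manager_id=3 -> Pete
  - employee 5 (Ivan): manager_id=4 -> Sam
  - employee 6 (Zoe): manager_id=1 -> Carol
  - employee 7 (Fiona): manager_id=NULL -> NULL
  - employee 8 (Grace): manager_id=3 -> Pete

SQL:
SELECT a.name AS item, b.name AS manager
FROM employees a
LEFT JOIN employees b ON a.manager_id = b.id

Result:
item  | manager
------+--------
Carol | NULL   
Helen | Carol  
Pete  | NULL   
Sam   | Pete   
Ivan  | Sam    
Zoe   | Carol  
Fiona | NULL   
Grace | Pete   


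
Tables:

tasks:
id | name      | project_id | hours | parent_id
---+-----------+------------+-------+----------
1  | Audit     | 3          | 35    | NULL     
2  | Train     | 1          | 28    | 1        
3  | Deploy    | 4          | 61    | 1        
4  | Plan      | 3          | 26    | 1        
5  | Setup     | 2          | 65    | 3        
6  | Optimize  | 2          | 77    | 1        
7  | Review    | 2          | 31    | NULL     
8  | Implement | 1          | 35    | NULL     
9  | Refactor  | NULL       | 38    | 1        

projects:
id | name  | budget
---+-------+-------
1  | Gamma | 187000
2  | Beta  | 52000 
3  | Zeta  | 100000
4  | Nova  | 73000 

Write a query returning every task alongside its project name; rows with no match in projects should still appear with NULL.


LEFT JOIN keeps every row from tasks (the left table); where project_id has no match in projects, the project columns become NULL. Walk through each task:
  - task 1 (Audit): project_id=3 -> matches Zeta
  - task 2 (Train): project_id=1 -> matches Gamma
  - task 3 (Deploy): project_id=4 -> matches Nova
  - task 4 (Plan): project_id=3 -> matches Zeta
  - task 5 (Setup): project_id=2 -> matches Beta
  - task 6 (Optimize): project_id=2 -> matches Beta
  - task 7 (Review): project_id=2 -> matches Beta
  - task 8 (Implement): project_id=1 -> matches Gamma
  - task 9 (Refactor): project_id=NULL, no match -> kept with NULL
All 9 rows appear; 1 has NULL project.

SQL:
SELECT a.name, b.name AS project
FROM tasks a
LEFT JOIN projects b ON a.project_id = b.id

Result:
name      | project
----------+--------
Audit     | Zeta   
Train     | Gamma  
Deploy    | Nova   
Plan      | Zeta   
Setup     | Beta   
Optimize  | Beta   
Review    | Beta   
Implement | Gamma  
Refactor  | NULL   
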